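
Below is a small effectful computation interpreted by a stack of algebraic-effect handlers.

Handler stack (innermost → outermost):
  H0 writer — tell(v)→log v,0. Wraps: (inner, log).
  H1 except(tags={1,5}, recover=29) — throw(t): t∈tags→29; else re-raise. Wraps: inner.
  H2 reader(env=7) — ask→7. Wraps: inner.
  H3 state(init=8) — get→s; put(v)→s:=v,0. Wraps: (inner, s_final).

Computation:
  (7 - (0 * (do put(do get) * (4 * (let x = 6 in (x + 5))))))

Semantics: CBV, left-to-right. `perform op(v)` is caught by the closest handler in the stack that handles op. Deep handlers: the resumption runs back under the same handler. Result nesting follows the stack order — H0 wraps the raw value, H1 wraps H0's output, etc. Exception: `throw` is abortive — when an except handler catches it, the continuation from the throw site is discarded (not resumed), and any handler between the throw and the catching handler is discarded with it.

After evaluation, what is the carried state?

Evaluation trace:
get @ H3 ⇒ 8
put(8) @ H3 ⇒ s:=8
H0 returns (7, ())
H1 returns (7, ())
H2 returns (7, ())
H3 returns ((7, ()), 8)
= ((7, ()), 8)

Answer: 8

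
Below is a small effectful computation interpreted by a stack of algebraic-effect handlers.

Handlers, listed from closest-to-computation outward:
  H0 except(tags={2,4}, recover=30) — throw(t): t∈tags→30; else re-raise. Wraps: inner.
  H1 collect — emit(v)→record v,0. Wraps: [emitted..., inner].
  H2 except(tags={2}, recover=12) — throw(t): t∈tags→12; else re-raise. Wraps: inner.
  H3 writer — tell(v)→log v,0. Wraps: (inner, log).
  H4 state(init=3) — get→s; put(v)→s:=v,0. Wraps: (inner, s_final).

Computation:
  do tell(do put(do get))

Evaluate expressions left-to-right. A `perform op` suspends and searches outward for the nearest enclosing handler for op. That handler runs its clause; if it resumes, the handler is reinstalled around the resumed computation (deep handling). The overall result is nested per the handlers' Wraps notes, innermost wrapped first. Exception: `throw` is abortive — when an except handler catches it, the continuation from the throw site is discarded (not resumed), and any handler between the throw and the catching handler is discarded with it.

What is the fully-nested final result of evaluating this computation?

Evaluation trace:
get @ H4 ⇒ 3
put(3) @ H4 ⇒ s:=3
tell(0) @ H3 ⇒ log+=0
H0 returns 0
H1 returns [0]
H2 returns [0]
H3 returns ([0], (0))
H4 returns (([0], (0)), 3)
= (([0], (0)), 3)

Answer: (([0], (0)), 3)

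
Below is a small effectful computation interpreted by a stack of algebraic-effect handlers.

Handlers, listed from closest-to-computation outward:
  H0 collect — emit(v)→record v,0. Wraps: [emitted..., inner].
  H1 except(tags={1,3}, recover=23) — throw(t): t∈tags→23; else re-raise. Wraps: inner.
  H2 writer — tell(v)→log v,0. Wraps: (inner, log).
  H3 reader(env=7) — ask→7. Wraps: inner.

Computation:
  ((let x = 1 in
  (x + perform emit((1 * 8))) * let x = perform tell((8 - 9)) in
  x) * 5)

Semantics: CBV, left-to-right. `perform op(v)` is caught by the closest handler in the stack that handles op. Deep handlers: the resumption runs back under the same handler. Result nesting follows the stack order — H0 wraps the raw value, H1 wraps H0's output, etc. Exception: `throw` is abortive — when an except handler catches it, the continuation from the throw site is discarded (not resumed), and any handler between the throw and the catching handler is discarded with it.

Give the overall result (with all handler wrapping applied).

Working:
emit(8) @ H0 ⇒ out+=8
tell(-1) @ H2 ⇒ log+=-1
H0 returns [8, 0]
H1 returns [8, 0]
H2 returns ([8, 0], (-1))
H3 returns ([8, 0], (-1))
= ([8, 0], (-1))

Answer: ([8, 0], (-1))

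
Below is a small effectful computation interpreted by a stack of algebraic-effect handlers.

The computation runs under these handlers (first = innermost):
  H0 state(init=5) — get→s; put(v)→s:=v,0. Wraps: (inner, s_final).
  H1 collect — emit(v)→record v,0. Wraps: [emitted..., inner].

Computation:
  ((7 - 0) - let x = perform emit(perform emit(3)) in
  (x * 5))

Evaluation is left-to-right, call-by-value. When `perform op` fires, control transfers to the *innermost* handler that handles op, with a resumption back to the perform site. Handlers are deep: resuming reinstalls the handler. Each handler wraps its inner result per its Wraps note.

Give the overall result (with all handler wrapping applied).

Evaluation trace:
emit(3) @ H1 ⇒ out+=3
emit(0) @ H1 ⇒ out+=0
H0 returns (7, 5)
H1 returns [3, 0, (7, 5)]
= [3, 0, (7, 5)]

Answer: [3, 0, (7, 5)]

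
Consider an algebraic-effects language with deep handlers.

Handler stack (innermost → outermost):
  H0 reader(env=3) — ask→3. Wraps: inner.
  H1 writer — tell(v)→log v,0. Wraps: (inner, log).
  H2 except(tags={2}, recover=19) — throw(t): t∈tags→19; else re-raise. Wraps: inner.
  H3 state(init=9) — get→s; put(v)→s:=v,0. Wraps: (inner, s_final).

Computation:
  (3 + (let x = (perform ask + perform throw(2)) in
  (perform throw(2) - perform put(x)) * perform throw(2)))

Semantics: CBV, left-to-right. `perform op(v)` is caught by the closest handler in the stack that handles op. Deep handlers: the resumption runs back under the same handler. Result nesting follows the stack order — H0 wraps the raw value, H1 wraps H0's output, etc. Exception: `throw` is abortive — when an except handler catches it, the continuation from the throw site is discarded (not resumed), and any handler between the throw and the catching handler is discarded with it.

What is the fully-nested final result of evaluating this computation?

Evaluation trace:
ask @ H0 ⇒ 3
throw(2) @ H2 caught ⇒ 19
H3 returns (19, 9)
= (19, 9)

Answer: (19, 9)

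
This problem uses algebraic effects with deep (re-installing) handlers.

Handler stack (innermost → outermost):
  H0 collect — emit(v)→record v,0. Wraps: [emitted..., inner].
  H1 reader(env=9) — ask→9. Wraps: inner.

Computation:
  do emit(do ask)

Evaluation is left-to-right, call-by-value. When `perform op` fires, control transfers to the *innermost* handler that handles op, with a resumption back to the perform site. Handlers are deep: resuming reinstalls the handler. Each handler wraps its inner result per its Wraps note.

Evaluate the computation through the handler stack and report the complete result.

Answer: [9, 0]

Step-by-step:
ask @ H1 ⇒ 9
emit(9) @ H0 ⇒ out+=9
H0 returns [9, 0]
H1 returns [9, 0]
= [9, 0]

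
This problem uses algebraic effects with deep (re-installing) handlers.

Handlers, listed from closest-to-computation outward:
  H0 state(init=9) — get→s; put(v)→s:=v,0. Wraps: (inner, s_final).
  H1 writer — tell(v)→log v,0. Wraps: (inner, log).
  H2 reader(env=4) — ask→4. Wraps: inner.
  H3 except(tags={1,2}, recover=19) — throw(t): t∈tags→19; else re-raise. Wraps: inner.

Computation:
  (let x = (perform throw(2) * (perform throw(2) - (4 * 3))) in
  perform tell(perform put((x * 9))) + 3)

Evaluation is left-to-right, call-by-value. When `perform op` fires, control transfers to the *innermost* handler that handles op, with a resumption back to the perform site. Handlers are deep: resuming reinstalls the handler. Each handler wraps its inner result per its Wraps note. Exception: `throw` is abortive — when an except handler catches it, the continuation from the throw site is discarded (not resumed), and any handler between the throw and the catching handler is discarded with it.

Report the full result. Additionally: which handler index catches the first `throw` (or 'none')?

Working:
throw(2) @ H3 caught ⇒ 19
= 19

Answer: 19 ; first throw caught by: H3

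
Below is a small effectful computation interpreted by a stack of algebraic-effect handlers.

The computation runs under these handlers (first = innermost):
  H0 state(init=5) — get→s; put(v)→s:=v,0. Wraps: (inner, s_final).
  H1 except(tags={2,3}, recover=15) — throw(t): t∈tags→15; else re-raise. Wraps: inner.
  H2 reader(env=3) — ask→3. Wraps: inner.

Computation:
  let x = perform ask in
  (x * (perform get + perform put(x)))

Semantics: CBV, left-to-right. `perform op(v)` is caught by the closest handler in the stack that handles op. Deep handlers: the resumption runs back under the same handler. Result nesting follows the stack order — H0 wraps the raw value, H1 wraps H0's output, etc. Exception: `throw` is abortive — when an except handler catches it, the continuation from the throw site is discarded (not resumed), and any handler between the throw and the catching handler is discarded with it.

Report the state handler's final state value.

Answer: 3

Step-by-step:
ask @ H2 ⇒ 3
get @ H0 ⇒ 5
put(3) @ H0 ⇒ s:=3
H0 returns (15, 3)
H1 returns (15, 3)
H2 returns (15, 3)
= (15, 3)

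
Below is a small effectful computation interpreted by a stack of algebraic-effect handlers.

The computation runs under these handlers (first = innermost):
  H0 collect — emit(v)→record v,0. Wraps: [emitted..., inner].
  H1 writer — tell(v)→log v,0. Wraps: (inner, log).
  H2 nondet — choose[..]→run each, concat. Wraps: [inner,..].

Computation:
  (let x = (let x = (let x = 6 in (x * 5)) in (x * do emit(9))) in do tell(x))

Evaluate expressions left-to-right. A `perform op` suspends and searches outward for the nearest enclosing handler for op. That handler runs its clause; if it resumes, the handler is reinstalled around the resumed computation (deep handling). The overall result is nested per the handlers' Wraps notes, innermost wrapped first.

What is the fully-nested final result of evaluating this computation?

Evaluation trace:
emit(9) @ H0 ⇒ out+=9
tell(0) @ H1 ⇒ log+=0
H0 returns [9, 0]
H1 returns ([9, 0], (0))
H2 returns [([9, 0], (0))]
= [([9, 0], (0))]

Answer: [([9, 0], (0))]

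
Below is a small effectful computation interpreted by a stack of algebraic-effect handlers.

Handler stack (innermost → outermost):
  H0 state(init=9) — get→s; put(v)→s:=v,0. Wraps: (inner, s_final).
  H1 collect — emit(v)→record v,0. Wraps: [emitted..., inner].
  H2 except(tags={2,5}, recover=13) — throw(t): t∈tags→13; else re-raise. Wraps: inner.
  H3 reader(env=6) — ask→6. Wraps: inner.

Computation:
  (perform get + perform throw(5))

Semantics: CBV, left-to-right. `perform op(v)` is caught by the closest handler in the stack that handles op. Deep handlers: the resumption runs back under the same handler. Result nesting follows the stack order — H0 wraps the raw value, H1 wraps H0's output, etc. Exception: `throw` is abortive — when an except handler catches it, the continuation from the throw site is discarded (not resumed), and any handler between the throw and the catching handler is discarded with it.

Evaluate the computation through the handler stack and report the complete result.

Working:
get @ H0 ⇒ 9
throw(5) @ H2 caught ⇒ 13
H3 returns 13
= 13

Answer: 13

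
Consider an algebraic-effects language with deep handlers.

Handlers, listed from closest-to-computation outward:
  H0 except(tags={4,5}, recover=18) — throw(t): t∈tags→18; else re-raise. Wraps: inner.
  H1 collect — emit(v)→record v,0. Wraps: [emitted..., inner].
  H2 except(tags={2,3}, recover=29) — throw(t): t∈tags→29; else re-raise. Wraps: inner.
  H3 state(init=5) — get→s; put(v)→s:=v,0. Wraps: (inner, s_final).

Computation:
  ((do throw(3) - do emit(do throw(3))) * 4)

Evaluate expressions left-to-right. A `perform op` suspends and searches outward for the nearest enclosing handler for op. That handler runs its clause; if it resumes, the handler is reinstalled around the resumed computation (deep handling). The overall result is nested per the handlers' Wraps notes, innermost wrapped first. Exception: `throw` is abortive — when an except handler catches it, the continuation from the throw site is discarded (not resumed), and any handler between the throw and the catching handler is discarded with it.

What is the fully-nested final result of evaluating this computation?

Answer: (29, 5)

Evaluation trace:
throw(3) @ H0 re-raised
throw(3) @ H2 caught ⇒ 29
H3 returns (29, 5)
= (29, 5)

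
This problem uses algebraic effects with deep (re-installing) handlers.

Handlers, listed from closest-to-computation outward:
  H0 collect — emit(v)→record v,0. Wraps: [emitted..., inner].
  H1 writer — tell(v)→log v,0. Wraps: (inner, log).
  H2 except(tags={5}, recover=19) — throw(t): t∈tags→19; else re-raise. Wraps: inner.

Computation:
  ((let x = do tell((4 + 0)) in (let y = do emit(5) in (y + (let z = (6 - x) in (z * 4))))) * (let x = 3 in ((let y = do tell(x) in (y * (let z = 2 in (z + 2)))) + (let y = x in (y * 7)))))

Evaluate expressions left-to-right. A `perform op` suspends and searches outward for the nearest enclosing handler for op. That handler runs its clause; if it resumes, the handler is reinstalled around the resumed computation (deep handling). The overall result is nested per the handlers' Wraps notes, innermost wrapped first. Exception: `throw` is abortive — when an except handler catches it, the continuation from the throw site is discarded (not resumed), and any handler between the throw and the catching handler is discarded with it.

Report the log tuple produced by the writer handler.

Answer: (4, 3)

Evaluation trace:
tell(4) @ H1 ⇒ log+=4
emit(5) @ H0 ⇒ out+=5
tell(3) @ H1 ⇒ log+=3
H0 returns [5, 504]
H1 returns ([5, 504], (4, 3))
H2 returns ([5, 504], (4, 3))
= ([5, 504], (4, 3))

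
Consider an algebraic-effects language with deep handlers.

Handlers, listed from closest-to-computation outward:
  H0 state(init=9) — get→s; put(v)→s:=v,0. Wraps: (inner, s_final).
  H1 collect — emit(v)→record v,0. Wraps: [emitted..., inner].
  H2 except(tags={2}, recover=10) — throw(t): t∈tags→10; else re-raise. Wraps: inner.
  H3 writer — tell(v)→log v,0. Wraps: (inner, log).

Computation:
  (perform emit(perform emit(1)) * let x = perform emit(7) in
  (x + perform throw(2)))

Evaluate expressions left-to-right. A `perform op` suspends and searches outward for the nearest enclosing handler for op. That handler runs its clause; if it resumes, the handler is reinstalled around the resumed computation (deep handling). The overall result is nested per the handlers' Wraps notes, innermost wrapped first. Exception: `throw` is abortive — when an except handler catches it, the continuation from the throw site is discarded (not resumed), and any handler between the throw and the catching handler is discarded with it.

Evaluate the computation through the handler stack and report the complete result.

Answer: (10, ())

Working:
emit(1) @ H1 ⇒ out+=1
emit(0) @ H1 ⇒ out+=0
emit(7) @ H1 ⇒ out+=7
throw(2) @ H2 caught ⇒ 10
H3 returns (10, ())
= (10, ())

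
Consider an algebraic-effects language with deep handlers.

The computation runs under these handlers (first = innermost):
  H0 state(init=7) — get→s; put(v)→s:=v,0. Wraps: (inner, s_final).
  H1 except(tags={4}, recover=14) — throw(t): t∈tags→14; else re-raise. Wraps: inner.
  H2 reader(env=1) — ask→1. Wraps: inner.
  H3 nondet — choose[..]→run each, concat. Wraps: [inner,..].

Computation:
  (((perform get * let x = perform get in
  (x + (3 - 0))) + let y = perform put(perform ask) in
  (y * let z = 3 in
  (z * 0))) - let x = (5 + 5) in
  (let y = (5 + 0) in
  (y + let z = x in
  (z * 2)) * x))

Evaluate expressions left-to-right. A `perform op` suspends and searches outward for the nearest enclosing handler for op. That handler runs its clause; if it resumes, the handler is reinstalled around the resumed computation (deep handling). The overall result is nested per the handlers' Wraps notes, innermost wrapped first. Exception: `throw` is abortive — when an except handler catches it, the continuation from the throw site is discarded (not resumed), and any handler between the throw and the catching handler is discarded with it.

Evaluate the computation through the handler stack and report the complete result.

Step-by-step:
get @ H0 ⇒ 7
get @ H0 ⇒ 7
ask @ H2 ⇒ 1
put(1) @ H0 ⇒ s:=1
H0 returns (-180, 1)
H1 returns (-180, 1)
H2 returns (-180, 1)
H3 returns [(-180, 1)]
= [(-180, 1)]

Answer: [(-180, 1)]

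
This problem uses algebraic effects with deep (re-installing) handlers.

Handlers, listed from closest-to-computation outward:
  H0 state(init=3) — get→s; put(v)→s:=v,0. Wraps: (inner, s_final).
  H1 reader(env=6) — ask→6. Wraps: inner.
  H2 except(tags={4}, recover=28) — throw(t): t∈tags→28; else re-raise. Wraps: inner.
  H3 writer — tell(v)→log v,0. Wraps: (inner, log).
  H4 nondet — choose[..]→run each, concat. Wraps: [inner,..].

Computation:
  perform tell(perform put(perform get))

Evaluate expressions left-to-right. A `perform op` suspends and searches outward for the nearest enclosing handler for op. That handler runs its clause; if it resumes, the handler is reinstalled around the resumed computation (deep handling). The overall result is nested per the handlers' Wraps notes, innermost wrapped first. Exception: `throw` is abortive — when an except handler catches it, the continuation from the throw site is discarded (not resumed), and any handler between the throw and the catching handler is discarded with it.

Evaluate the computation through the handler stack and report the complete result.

Step-by-step:
get @ H0 ⇒ 3
put(3) @ H0 ⇒ s:=3
tell(0) @ H3 ⇒ log+=0
H0 returns (0, 3)
H1 returns (0, 3)
H2 returns (0, 3)
H3 returns ((0, 3), (0))
H4 returns [((0, 3), (0))]
= [((0, 3), (0))]

Answer: [((0, 3), (0))]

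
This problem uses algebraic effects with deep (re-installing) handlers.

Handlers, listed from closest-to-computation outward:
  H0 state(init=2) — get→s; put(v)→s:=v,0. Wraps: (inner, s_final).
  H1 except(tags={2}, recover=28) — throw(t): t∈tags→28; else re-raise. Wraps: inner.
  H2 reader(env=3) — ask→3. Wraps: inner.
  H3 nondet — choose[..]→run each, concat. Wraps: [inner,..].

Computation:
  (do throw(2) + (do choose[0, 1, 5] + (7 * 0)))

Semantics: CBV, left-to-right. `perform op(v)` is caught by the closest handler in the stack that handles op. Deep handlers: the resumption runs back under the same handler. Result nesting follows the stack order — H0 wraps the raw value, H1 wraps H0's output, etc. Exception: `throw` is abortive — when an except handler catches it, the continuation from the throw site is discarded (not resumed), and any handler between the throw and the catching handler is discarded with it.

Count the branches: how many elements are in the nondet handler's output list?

Working:
throw(2) @ H1 caught ⇒ 28
H2 returns 28
H3 returns [28]
= [28]

Answer: 1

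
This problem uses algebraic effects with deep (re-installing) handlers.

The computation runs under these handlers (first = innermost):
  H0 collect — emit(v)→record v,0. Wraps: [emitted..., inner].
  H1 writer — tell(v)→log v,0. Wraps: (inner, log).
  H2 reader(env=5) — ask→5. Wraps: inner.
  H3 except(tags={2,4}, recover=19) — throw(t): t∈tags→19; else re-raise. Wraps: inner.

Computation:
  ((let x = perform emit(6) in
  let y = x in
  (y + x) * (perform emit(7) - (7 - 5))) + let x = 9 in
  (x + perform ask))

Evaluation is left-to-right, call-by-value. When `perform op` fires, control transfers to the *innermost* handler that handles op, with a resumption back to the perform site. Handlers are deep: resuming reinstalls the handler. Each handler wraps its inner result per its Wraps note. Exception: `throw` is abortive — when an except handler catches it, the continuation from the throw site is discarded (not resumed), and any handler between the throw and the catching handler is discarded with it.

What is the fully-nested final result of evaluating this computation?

Answer: ([6, 7, 14], ())

Working:
emit(6) @ H0 ⇒ out+=6
emit(7) @ H0 ⇒ out+=7
ask @ H2 ⇒ 5
H0 returns [6, 7, 14]
H1 returns ([6, 7, 14], ())
H2 returns ([6, 7, 14], ())
H3 returns ([6, 7, 14], ())
= ([6, 7, 14], ())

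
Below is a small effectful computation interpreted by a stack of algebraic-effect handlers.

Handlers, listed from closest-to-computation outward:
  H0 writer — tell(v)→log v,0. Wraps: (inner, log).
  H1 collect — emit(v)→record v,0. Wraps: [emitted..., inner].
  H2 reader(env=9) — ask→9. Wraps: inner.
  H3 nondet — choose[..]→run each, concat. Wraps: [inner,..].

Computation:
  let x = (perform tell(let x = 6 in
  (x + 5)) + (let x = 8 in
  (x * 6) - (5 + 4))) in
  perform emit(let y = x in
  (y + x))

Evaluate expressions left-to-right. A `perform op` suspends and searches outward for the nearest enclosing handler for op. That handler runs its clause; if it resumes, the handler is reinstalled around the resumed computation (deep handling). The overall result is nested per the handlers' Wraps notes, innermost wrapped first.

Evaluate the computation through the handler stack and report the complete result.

Answer: [[78, (0, (11))]]

Working:
tell(11) @ H0 ⇒ log+=11
emit(78) @ H1 ⇒ out+=78
H0 returns (0, (11))
H1 returns [78, (0, (11))]
H2 returns [78, (0, (11))]
H3 returns [[78, (0, (11))]]
= [[78, (0, (11))]]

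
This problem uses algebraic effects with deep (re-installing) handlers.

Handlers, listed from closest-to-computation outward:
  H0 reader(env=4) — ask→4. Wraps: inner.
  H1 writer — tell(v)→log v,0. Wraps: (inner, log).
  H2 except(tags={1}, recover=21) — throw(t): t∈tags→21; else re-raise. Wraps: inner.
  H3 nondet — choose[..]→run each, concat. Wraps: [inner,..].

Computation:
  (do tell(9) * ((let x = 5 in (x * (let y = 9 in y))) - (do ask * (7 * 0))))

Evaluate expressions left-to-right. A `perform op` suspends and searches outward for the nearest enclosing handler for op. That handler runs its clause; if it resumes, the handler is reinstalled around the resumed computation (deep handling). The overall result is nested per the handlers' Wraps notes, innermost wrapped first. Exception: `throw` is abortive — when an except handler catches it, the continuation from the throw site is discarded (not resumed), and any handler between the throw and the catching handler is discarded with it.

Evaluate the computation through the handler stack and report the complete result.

Working:
tell(9) @ H1 ⇒ log+=9
ask @ H0 ⇒ 4
H0 returns 0
H1 returns (0, (9))
H2 returns (0, (9))
H3 returns [(0, (9))]
= [(0, (9))]

Answer: [(0, (9))]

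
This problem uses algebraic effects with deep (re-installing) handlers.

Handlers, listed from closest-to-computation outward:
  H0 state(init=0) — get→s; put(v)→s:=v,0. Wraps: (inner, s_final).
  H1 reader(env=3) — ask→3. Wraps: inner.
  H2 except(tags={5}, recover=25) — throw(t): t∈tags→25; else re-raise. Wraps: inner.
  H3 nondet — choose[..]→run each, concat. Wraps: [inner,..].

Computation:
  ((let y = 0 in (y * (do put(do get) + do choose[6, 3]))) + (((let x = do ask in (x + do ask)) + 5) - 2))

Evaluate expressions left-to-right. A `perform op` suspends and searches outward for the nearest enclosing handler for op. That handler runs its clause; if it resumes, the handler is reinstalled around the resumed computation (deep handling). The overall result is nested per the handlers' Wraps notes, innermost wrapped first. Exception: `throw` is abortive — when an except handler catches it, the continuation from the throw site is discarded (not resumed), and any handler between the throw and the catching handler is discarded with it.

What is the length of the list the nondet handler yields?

Answer: 2

Step-by-step:
get @ H0 ⇒ 0
put(0) @ H0 ⇒ s:=0
choose[6, 3] @ H3
  branch[0] choose=6:
    ask @ H1 ⇒ 3
    ask @ H1 ⇒ 3
    H0 returns (9, 0)
    H1 returns (9, 0)
    H2 returns (9, 0)
    H3 returns [(9, 0)]
  branch[1] choose=3:
    ask @ H1 ⇒ 3
    ask @ H1 ⇒ 3
    H0 returns (9, 0)
    H1 returns (9, 0)
    H2 returns (9, 0)
    H3 returns [(9, 0)]
= [(9, 0), (9, 0)]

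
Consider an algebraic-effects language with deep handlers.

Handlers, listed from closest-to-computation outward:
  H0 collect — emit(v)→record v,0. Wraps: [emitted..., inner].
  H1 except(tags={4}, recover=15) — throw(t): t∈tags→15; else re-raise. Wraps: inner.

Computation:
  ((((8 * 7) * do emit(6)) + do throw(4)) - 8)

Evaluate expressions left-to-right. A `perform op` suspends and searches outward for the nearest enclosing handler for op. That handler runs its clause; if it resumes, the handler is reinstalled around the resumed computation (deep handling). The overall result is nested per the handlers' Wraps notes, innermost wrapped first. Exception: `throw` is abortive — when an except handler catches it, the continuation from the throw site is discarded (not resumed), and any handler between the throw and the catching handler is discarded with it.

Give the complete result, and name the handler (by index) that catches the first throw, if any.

Step-by-step:
emit(6) @ H0 ⇒ out+=6
throw(4) @ H1 caught ⇒ 15
= 15

Answer: 15 ; first throw caught by: H1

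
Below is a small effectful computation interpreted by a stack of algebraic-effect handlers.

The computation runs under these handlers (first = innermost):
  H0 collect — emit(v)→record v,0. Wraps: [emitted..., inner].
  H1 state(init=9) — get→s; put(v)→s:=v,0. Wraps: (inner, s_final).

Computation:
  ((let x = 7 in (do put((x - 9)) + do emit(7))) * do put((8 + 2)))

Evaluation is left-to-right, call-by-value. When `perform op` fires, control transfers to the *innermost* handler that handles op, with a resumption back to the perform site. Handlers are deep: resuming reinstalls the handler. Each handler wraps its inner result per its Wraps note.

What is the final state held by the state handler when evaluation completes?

Evaluation trace:
put(-2) @ H1 ⇒ s:=-2
emit(7) @ H0 ⇒ out+=7
put(10) @ H1 ⇒ s:=10
H0 returns [7, 0]
H1 returns ([7, 0], 10)
= ([7, 0], 10)

Answer: 10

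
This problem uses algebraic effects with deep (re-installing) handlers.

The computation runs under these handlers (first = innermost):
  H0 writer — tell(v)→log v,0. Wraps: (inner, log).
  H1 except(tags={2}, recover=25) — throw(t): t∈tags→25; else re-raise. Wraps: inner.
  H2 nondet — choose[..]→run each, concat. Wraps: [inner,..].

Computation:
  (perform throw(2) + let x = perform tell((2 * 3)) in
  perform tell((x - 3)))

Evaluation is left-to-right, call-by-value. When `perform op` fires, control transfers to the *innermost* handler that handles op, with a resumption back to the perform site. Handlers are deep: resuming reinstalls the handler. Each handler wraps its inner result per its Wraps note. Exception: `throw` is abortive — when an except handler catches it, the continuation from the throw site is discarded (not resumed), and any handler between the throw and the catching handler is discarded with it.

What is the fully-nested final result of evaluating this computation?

Step-by-step:
throw(2) @ H1 caught ⇒ 25
H2 returns [25]
= [25]

Answer: [25]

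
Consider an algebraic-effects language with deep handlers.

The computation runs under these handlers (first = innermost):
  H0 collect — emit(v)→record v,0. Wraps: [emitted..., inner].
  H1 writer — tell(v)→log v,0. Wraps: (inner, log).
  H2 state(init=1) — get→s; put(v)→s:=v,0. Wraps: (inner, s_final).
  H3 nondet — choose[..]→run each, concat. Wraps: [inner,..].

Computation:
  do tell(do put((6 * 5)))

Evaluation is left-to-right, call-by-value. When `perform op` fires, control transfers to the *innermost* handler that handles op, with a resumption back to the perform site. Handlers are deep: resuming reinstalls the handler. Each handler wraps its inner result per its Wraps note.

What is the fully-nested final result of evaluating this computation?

Answer: [(([0], (0)), 30)]

Working:
put(30) @ H2 ⇒ s:=30
tell(0) @ H1 ⇒ log+=0
H0 returns [0]
H1 returns ([0], (0))
H2 returns (([0], (0)), 30)
H3 returns [(([0], (0)), 30)]
= [(([0], (0)), 30)]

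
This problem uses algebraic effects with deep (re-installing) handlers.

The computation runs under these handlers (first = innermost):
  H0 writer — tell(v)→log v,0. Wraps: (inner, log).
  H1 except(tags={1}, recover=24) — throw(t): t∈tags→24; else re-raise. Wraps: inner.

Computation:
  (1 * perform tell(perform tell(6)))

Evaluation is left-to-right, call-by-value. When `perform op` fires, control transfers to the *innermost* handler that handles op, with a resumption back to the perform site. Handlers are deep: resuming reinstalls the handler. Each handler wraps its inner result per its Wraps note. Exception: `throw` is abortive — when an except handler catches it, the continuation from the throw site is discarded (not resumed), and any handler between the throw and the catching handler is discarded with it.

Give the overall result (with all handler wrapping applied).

Evaluation trace:
tell(6) @ H0 ⇒ log+=6
tell(0) @ H0 ⇒ log+=0
H0 returns (0, (6, 0))
H1 returns (0, (6, 0))
= (0, (6, 0))

Answer: (0, (6, 0))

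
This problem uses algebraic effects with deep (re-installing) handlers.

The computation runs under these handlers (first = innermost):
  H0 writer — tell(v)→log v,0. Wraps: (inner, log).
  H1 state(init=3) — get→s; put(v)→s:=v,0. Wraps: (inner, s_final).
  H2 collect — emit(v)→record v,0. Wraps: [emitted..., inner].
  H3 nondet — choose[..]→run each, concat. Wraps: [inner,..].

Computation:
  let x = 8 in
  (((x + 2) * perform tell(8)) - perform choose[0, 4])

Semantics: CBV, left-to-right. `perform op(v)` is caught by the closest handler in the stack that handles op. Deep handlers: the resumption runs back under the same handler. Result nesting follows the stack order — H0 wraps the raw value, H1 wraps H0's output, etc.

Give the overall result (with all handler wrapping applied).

Answer: [[((0, (8)), 3)], [((-4, (8)), 3)]]

Step-by-step:
tell(8) @ H0 ⇒ log+=8
choose[0, 4] @ H3
  branch[0] choose=0:
    H0 returns (0, (8))
    H1 returns ((0, (8)), 3)
    H2 returns [((0, (8)), 3)]
    H3 returns [[((0, (8)), 3)]]
  branch[1] choose=4:
    H0 returns (-4, (8))
    H1 returns ((-4, (8)), 3)
    H2 returns [((-4, (8)), 3)]
    H3 returns [[((-4, (8)), 3)]]
= [[((0, (8)), 3)], [((-4, (8)), 3)]]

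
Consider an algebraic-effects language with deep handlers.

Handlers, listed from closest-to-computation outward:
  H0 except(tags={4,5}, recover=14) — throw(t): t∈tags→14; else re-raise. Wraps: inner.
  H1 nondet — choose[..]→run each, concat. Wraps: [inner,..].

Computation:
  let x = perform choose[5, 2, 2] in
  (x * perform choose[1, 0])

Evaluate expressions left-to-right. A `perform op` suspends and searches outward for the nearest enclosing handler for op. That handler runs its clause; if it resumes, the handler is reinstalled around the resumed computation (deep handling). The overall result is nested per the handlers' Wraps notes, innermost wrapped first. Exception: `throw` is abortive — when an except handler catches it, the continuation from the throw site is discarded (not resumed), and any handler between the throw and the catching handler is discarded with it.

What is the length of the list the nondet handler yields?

Evaluation trace:
choose[5, 2, 2] @ H1
  branch[0] choose=5:
    choose[1, 0] @ H1
      branch[0] choose=1:
        H0 returns 5
        H1 returns [5]
      branch[1] choose=0:
        H0 returns 0
        H1 returns [0]
  branch[1] choose=2:
    choose[1, 0] @ H1
      branch[0] choose=1:
        H0 returns 2
        H1 returns [2]
      branch[1] choose=0:
        H0 returns 0
        H1 returns [0]
  branch[2] choose=2:
    choose[1, 0] @ H1
      branch[0] choose=1:
        H0 returns 2
        H1 returns [2]
      branch[1] choose=0:
        H0 returns 0
        H1 returns [0]
= [5, 0, 2, 0, 2, 0]

Answer: 6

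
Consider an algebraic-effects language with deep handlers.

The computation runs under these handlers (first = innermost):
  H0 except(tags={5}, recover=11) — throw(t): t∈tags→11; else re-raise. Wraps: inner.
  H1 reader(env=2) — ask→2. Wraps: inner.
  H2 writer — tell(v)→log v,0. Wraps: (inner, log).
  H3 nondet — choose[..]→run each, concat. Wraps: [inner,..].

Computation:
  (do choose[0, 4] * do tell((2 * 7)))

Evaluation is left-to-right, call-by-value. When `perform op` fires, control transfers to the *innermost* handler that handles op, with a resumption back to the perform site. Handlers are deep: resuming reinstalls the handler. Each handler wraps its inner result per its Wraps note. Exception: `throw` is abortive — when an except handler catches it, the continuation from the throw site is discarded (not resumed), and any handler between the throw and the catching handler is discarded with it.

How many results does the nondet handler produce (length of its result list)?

Answer: 2

Working:
choose[0, 4] @ H3
  branch[0] choose=0:
    tell(14) @ H2 ⇒ log+=14
    H0 returns 0
    H1 returns 0
    H2 returns (0, (14))
    H3 returns [(0, (14))]
  branch[1] choose=4:
    tell(14) @ H2 ⇒ log+=14
    H0 returns 0
    H1 returns 0
    H2 returns (0, (14))
    H3 returns [(0, (14))]
= [(0, (14)), (0, (14))]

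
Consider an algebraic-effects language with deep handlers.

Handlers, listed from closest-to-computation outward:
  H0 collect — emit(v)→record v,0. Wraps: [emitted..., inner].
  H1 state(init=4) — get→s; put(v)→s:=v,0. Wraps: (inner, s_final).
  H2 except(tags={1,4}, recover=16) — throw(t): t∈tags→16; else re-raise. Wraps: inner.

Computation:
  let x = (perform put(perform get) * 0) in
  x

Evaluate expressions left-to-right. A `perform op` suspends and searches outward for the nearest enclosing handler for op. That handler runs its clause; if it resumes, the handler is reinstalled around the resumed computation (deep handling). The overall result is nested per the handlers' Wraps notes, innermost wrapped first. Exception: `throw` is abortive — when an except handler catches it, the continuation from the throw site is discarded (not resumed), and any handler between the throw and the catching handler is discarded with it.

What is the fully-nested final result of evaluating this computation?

Answer: ([0], 4)

Step-by-step:
get @ H1 ⇒ 4
put(4) @ H1 ⇒ s:=4
H0 returns [0]
H1 returns ([0], 4)
H2 returns ([0], 4)
= ([0], 4)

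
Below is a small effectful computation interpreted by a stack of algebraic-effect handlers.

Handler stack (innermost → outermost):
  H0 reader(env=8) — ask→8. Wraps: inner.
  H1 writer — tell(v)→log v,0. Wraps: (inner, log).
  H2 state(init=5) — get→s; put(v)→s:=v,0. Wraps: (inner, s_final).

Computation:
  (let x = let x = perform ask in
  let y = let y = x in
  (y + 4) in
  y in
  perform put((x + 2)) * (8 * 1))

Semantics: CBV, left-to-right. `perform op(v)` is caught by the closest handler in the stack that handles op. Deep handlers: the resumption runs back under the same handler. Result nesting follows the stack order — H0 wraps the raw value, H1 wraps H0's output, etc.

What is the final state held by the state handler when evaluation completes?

Step-by-step:
ask @ H0 ⇒ 8
put(14) @ H2 ⇒ s:=14
H0 returns 0
H1 returns (0, ())
H2 returns ((0, ()), 14)
= ((0, ()), 14)

Answer: 14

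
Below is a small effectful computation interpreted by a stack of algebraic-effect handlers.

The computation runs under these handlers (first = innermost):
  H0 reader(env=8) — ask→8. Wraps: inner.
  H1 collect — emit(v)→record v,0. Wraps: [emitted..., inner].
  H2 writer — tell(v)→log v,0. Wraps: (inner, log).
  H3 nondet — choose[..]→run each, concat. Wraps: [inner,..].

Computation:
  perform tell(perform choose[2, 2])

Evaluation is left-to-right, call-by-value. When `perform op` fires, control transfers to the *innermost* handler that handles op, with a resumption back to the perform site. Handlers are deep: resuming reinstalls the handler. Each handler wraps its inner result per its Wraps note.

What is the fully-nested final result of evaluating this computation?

Evaluation trace:
choose[2, 2] @ H3
  branch[0] choose=2:
    tell(2) @ H2 ⇒ log+=2
    H0 returns 0
    H1 returns [0]
    H2 returns ([0], (2))
    H3 returns [([0], (2))]
  branch[1] choose=2:
    tell(2) @ H2 ⇒ log+=2
    H0 returns 0
    H1 returns [0]
    H2 returns ([0], (2))
    H3 returns [([0], (2))]
= [([0], (2)), ([0], (2))]

Answer: [([0], (2)), ([0], (2))]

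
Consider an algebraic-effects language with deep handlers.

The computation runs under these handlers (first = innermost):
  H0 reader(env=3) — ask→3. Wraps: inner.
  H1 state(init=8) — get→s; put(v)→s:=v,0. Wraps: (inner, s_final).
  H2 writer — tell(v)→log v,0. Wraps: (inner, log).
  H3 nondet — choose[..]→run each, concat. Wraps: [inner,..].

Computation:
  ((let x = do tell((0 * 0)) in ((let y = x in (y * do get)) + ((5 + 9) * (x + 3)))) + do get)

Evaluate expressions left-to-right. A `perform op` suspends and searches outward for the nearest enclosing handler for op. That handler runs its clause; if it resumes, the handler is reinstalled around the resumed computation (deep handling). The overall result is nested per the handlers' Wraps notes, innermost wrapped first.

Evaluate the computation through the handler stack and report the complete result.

Step-by-step:
tell(0) @ H2 ⇒ log+=0
get @ H1 ⇒ 8
get @ H1 ⇒ 8
H0 returns 50
H1 returns (50, 8)
H2 returns ((50, 8), (0))
H3 returns [((50, 8), (0))]
= [((50, 8), (0))]

Answer: [((50, 8), (0))]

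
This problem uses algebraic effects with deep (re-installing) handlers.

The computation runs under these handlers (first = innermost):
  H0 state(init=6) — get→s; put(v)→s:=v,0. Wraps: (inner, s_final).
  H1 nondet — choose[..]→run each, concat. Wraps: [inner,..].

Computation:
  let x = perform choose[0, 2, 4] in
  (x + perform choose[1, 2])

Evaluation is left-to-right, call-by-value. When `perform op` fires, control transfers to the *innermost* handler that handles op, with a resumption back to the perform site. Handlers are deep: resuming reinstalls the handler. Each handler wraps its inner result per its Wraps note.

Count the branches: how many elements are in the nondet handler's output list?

Step-by-step:
choose[0, 2, 4] @ H1
  branch[0] choose=0:
    choose[1, 2] @ H1
      branch[0] choose=1:
        H0 returns (1, 6)
        H1 returns [(1, 6)]
      branch[1] choose=2:
        H0 returns (2, 6)
        H1 returns [(2, 6)]
  branch[1] choose=2:
    choose[1, 2] @ H1
      branch[0] choose=1:
        H0 returns (3, 6)
        H1 returns [(3, 6)]
      branch[1] choose=2:
        H0 returns (4, 6)
        H1 returns [(4, 6)]
  branch[2] choose=4:
    choose[1, 2] @ H1
      branch[0] choose=1:
        H0 returns (5, 6)
        H1 returns [(5, 6)]
      branch[1] choose=2:
        H0 returns (6, 6)
        H1 returns [(6, 6)]
= [(1, 6), (2, 6), (3, 6), (4, 6), (5, 6), (6, 6)]

Answer: 6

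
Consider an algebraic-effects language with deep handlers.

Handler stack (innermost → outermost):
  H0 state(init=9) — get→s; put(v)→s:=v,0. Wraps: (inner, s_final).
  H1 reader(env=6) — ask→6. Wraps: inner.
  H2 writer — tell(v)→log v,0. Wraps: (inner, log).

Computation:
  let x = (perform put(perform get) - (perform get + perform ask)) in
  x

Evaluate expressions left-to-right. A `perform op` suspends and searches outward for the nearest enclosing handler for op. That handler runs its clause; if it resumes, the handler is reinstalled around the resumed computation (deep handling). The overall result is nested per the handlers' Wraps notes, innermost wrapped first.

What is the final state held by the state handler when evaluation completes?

Working:
get @ H0 ⇒ 9
put(9) @ H0 ⇒ s:=9
get @ H0 ⇒ 9
ask @ H1 ⇒ 6
H0 returns (-15, 9)
H1 returns (-15, 9)
H2 returns ((-15, 9), ())
= ((-15, 9), ())

Answer: 9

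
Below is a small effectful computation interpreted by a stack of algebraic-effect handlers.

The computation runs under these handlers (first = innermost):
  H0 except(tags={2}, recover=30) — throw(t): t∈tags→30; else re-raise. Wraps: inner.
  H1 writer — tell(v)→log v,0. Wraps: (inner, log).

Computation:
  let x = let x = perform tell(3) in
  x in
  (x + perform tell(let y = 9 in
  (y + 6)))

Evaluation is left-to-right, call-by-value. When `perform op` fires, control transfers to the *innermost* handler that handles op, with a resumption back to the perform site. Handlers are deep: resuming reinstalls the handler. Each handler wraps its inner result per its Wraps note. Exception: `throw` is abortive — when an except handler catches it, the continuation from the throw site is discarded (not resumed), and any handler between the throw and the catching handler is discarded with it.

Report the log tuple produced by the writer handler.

Evaluation trace:
tell(3) @ H1 ⇒ log+=3
tell(15) @ H1 ⇒ log+=15
H0 returns 0
H1 returns (0, (3, 15))
= (0, (3, 15))

Answer: (3, 15)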